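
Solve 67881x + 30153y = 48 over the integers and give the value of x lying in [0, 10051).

Reduce mod 30153: 67881x ≡ 48 (mod 30153). With g = gcd(67881, 30153) = 3 dividing 48, divide through: 22627x ≡ 16 (mod 10051).
Since gcd(22627, 10051) = 1, x ≡ 16·(22627)⁻¹ ≡ 4514 (mod 10051). Smallest non-negative: 4514.

4514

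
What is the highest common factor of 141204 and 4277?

7

141204 = 2² · 3 · 7 · 41²
4277 = 7 · 13 · 47
Common: 7 = 7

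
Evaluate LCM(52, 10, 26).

260

52 = 2² · 13; 10 = 2 · 5; 26 = 2 · 13
lcm takes max exponent of each prime: 2² · 5 · 13 = 260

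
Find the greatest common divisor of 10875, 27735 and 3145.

gcd(10875, 27735): 27735 = 2·10875 + 5985; 10875 = 1·5985 + 4890; 5985 = 1·4890 + 1095; 4890 = 4·1095 + 510; 1095 = 2·510 + 75; 510 = 6·75 + 60; 75 = 1·60 + 15; 60 = 4·15 + 0 → 15
gcd(15, 3145): 3145 = 209·15 + 10; 15 = 1·10 + 5; 10 = 2·5 + 0 → 5

5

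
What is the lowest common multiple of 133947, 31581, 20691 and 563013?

133947 = 3³ · 11² · 41; 31581 = 3² · 11² · 29; 20691 = 3² · 11² · 19; 563013 = 3² · 11³ · 47
lcm takes max exponent of each prime: 3³ · 11³ · 19 · 29 · 41 · 47 = 38157080049

38157080049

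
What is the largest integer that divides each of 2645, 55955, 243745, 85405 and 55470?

gcd(2645, 55955): 55955 = 21·2645 + 410; 2645 = 6·410 + 185; 410 = 2·185 + 40; 185 = 4·40 + 25; 40 = 1·25 + 15; 25 = 1·15 + 10; 15 = 1·10 + 5; 10 = 2·5 + 0 → 5
gcd(5, 243745): 243745 = 48749·5 + 0 → 5
gcd(5, 85405): 85405 = 17081·5 + 0 → 5
gcd(5, 55470): 55470 = 11094·5 + 0 → 5

5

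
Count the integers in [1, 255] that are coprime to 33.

Prime factors of 33: 3, 11. Count integers ≤ 255 divisible by none of them.
By inclusion–exclusion: 255 − ⌊255/3⌋ − ⌊255/11⌋ + ⌊255/33⌋ = 154.

154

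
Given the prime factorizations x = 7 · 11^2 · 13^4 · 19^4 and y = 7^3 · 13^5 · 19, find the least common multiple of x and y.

2008217076524659

max exponent per prime: 7^3 · 11^2 · 13^5 · 19^4 = 2008217076524659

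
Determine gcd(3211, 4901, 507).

169

gcd(3211, 4901): 4901 = 1·3211 + 1690; 3211 = 1·1690 + 1521; 1690 = 1·1521 + 169; 1521 = 9·169 + 0 → 169
gcd(169, 507): 507 = 3·169 + 0 → 169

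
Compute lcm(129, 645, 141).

129 = 3 · 43; 645 = 3 · 5 · 43; 141 = 3 · 47
lcm takes max exponent of each prime: 3 · 5 · 43 · 47 = 30315

30315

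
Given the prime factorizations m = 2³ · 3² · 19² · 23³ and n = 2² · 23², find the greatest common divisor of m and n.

min exponent per shared prime: 2² · 23² = 2116

2116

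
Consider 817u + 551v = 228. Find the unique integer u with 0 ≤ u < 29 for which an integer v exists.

Reduce mod 551: 817u ≡ 228 (mod 551). With g = gcd(817, 551) = 19 dividing 228, divide through: 43u ≡ 12 (mod 29).
Since gcd(43, 29) = 1, u ≡ 12·(43)⁻¹ ≡ 5 (mod 29). Smallest non-negative: 5.

5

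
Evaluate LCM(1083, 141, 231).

lcm(1083, 141) = 1083·141/gcd = 152703/3 = 50901
lcm(50901, 231) = 50901·231/gcd = 11758131/3 = 3919377

3919377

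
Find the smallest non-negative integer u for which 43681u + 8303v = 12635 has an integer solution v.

Reduce mod 8303: 43681u ≡ 12635 (mod 8303). With g = gcd(43681, 8303) = 361 dividing 12635, divide through: 121u ≡ 35 (mod 23).
Since gcd(121, 23) = 1, u ≡ 35·(121)⁻¹ ≡ 2 (mod 23). Smallest non-negative: 2.

2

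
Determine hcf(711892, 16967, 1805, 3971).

361

711892 = 2² · 17 · 19² · 29; 16967 = 19² · 47; 1805 = 5 · 19²; 3971 = 11 · 19²
gcd takes min exponent of each prime: 19² = 361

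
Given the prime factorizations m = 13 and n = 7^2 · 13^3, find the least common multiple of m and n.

max exponent per prime: 7^2 · 13^3 = 107653

107653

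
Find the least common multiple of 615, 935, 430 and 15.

9890430

lcm(615, 935) = 615·935/gcd = 575025/5 = 115005
lcm(115005, 430) = 115005·430/gcd = 49452150/5 = 9890430
lcm(9890430, 15) = 9890430·15/gcd = 148356450/15 = 9890430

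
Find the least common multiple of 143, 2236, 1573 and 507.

10551684

143 = 11 · 13; 2236 = 2² · 13 · 43; 1573 = 11² · 13; 507 = 3 · 13²
lcm takes max exponent of each prime: 2² · 3 · 11² · 13² · 43 = 10551684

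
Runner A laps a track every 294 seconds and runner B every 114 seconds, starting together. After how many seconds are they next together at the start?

5586

gcd first: 294 = 2·114 + 66; 114 = 1·66 + 48; 66 = 1·48 + 18; 48 = 2·18 + 12; 18 = 1·12 + 6; 12 = 2·6 + 0 → gcd = 6
lcm = 294·114/gcd = 33516/6 = 5586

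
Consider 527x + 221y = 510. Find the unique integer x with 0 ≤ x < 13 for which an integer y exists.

6

Reduce mod 221: 527x ≡ 510 (mod 221). With g = gcd(527, 221) = 17 dividing 510, divide through: 31x ≡ 30 (mod 13).
Since gcd(31, 13) = 1, x ≡ 30·(31)⁻¹ ≡ 6 (mod 13). Smallest non-negative: 6.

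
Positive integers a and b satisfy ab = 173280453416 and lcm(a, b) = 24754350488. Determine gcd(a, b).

gcd·lcm = product, so gcd = 173280453416/24754350488 = 7.

7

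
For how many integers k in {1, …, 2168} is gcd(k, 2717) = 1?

Prime factors of 2717: 11, 13, 19. Count integers ≤ 2168 divisible by none of them.
By inclusion–exclusion: 2168 − ⌊2168/11⌋ − ⌊2168/13⌋ − ⌊2168/19⌋ + ⌊2168/143⌋ + ⌊2168/209⌋ + ⌊2168/247⌋ − ⌊2168/2717⌋ = 1724.

1724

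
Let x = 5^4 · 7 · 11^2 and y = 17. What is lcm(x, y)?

8999375

max exponent per prime: 5^4 · 7 · 11^2 · 17 = 8999375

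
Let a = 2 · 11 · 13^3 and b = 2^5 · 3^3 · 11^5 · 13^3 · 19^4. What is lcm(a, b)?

max exponent per prime: 2^5 · 3^3 · 11^5 · 13^3 · 19^4 = 39840210922251168

39840210922251168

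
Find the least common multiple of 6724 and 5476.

9205156

gcd first: 6724 = 1·5476 + 1248; 5476 = 4·1248 + 484; 1248 = 2·484 + 280; 484 = 1·280 + 204; 280 = 1·204 + 76; 204 = 2·76 + 52; 76 = 1·52 + 24; 52 = 2·24 + 4; 24 = 6·4 + 0 → gcd = 4
lcm = 6724·5476/gcd = 36820624/4 = 9205156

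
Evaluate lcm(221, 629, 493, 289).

lcm(221, 629) = 221·629/gcd = 139009/17 = 8177
lcm(8177, 493) = 8177·493/gcd = 4031261/17 = 237133
lcm(237133, 289) = 237133·289/gcd = 68531437/17 = 4031261

4031261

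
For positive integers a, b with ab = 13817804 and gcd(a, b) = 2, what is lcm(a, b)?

gcd·lcm = product, so lcm = 13817804/2 = 6908902.

6908902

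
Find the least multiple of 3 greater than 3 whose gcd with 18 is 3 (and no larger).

15

18 = 3·6. Any a with gcd(a, 18) = 3 is a multiple of 3, say 3s, with s coprime to 6.
Need s > 3/3, so s ≥ 2. First s ≥ 2 with gcd(s, 6) = 1 is s = 5. Thus a = 3·5 = 15.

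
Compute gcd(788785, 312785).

Euclid: 788785 = 2·312785 + 163215; 312785 = 1·163215 + 149570; 163215 = 1·149570 + 13645; 149570 = 10·13645 + 13120; 13645 = 1·13120 + 525; 13120 = 24·525 + 520; 525 = 1·520 + 5; 520 = 104·5 + 0. Last nonzero remainder: 5.

5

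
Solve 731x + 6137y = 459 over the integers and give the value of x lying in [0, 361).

Euclid: 6137 = 8·731 + 289; 731 = 2·289 + 153; 289 = 1·153 + 136; 153 = 1·136 + 17; 136 = 8·17 + 0 → gcd = 17; 459 = 17·27.
Back-substitution yields 731·(42) + 6137·(-5) = 17, so one solution is x = 42·27 = 1134, y = -5·27 = -135.
Solutions in x differ by 6137/17 = 361; the one in [0, 361) is 1134 mod 361 = 51.

51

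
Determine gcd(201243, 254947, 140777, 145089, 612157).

49

201243 = 3 · 7² · 37²; 254947 = 7² · 11² · 43; 140777 = 7² · 13² · 17; 145089 = 3² · 7³ · 47; 612157 = 7² · 13 · 31²
gcd takes min exponent of each prime: 7² = 49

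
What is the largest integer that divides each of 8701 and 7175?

8701 = 7 · 11 · 113
7175 = 5² · 7 · 41
Common: 7 = 7

7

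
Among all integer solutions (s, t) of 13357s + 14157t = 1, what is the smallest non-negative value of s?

5185

Euclid: 14157 = 1·13357 + 800; 13357 = 16·800 + 557; 800 = 1·557 + 243; 557 = 2·243 + 71; 243 = 3·71 + 30; 71 = 2·30 + 11; 30 = 2·11 + 8; 11 = 1·8 + 3; 8 = 2·3 + 2; 3 = 1·2 + 1; 2 = 2·1 + 0 → gcd = 1; 1 = 1·1.
Back-substitution yields 13357·(5185) + 14157·(-4892) = 1, so one solution is s = 5185·1 = 5185, t = -4892·1 = -4892.
Solutions in s differ by 14157/1 = 14157; the one in [0, 14157) is 5185 mod 14157 = 5185.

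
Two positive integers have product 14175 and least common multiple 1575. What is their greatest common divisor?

9

From gcd × lcm = uv: gcd = 14175 / 1575 = 9.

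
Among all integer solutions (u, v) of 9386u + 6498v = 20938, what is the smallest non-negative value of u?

5

Reduce mod 6498: 9386u ≡ 20938 (mod 6498). With g = gcd(9386, 6498) = 722 dividing 20938, divide through: 13u ≡ 29 (mod 9).
Since gcd(13, 9) = 1, u ≡ 29·(13)⁻¹ ≡ 5 (mod 9). Smallest non-negative: 5.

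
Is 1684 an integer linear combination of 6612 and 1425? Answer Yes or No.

No

By Bézout, 6612s − 1425t = 1684 has integer solutions iff gcd(6612, 1425) | 1684.
Euclid: 6612 = 4·1425 + 912; 1425 = 1·912 + 513; 912 = 1·513 + 399; 513 = 1·399 + 114; 399 = 3·114 + 57; 114 = 2·57 + 0. gcd = 57; 1684 mod 57 = 31. No.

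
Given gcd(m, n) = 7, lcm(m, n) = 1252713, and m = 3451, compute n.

2541

Using mn = gcd(m,n)·lcm(m,n) = 7·1252713 = 8768991, we get n = 8768991/3451 = 2541.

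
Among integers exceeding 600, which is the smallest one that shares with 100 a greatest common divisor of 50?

650

Multiples of 50 above 600: 50·13, 50·14, … . Need the cofactor coprime to 100/50 = 2.
Checking s = 13, 14, … the first with gcd(s, 2) = 1 is s = 13, giving 650.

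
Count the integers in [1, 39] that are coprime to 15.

Prime factors of 15: 3, 5. Count integers ≤ 39 divisible by none of them.
By inclusion–exclusion: 39 − ⌊39/3⌋ − ⌊39/5⌋ + ⌊39/15⌋ = 21.

21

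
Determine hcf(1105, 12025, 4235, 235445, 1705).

gcd(1105, 12025): 12025 = 10·1105 + 975; 1105 = 1·975 + 130; 975 = 7·130 + 65; 130 = 2·65 + 0 → 65
gcd(65, 4235): 4235 = 65·65 + 10; 65 = 6·10 + 5; 10 = 2·5 + 0 → 5
gcd(5, 235445): 235445 = 47089·5 + 0 → 5
gcd(5, 1705): 1705 = 341·5 + 0 → 5

5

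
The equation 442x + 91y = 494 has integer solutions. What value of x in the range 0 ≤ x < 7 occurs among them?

4

Reduce mod 91: 442x ≡ 494 (mod 91). With g = gcd(442, 91) = 13 dividing 494, divide through: 34x ≡ 38 (mod 7).
Since gcd(34, 7) = 1, x ≡ 38·(34)⁻¹ ≡ 4 (mod 7). Smallest non-negative: 4.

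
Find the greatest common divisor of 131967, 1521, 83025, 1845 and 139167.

gcd(131967, 1521): 131967 = 86·1521 + 1161; 1521 = 1·1161 + 360; 1161 = 3·360 + 81; 360 = 4·81 + 36; 81 = 2·36 + 9; 36 = 4·9 + 0 → 9
gcd(9, 83025): 83025 = 9225·9 + 0 → 9
gcd(9, 1845): 1845 = 205·9 + 0 → 9
gcd(9, 139167): 139167 = 15463·9 + 0 → 9

9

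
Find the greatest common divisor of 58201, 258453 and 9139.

13

gcd(58201, 258453): 258453 = 4·58201 + 25649; 58201 = 2·25649 + 6903; 25649 = 3·6903 + 4940; 6903 = 1·4940 + 1963; 4940 = 2·1963 + 1014; 1963 = 1·1014 + 949; 1014 = 1·949 + 65; 949 = 14·65 + 39; 65 = 1·39 + 26; 39 = 1·26 + 13; 26 = 2·13 + 0 → 13
gcd(13, 9139): 9139 = 703·13 + 0 → 13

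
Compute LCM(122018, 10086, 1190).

122018 = 2 · 13² · 19²; 10086 = 2 · 3 · 41²; 1190 = 2 · 5 · 7 · 17
lcm takes max exponent of each prime: 2 · 3 · 5 · 7 · 13² · 17 · 19² · 41² = 366125380530

366125380530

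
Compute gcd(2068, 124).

4

2068 = 2² · 11 · 47
124 = 2² · 31
Common: 2² = 4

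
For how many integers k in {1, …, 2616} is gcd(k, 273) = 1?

273 = 3·7·13. Inclusion–exclusion on these primes:
2616 − ⌊2616/3⌋ − ⌊2616/7⌋ − ⌊2616/13⌋ + ⌊2616/21⌋ + ⌊2616/39⌋ + ⌊2616/91⌋ − ⌊2616/273⌋ = 1380

1380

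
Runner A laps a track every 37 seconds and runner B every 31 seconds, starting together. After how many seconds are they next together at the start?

1147

37 = 37; 31 = 31
max exponents: 31 · 37 = 1147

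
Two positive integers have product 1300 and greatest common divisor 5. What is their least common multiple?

260

For any two positive integers, gcd × lcm equals their product. Hence lcm = 1300 / 5 = 260.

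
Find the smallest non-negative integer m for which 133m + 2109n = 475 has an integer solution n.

gcd(133, 2109) = 19 (Euclid: 2109 = 15·133 + 114; 133 = 1·114 + 19; 114 = 6·19 + 0), and 19 | 475.
Extended Euclid: 133·(16) + 2109·(-1) = 19. Scale by 25: m₀ = 400.
General solution m = m₀ + 111t; reducing mod 111 gives m = 67 (and n = -4).

67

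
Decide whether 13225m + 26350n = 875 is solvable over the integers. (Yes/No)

By Bézout, 13225m + 26350n = 875 has integer solutions iff gcd(13225, 26350) | 875.
Euclid: 26350 = 1·13225 + 13125; 13225 = 1·13125 + 100; 13125 = 131·100 + 25; 100 = 4·25 + 0. gcd = 25; 875 mod 25 = 0. Yes.

Yes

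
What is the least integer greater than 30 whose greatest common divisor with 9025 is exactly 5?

9025 = 5·1805. Any x with gcd(x, 9025) = 5 is a multiple of 5, say 5s, with s coprime to 1805.
Need s > 30/5, so s ≥ 7. First s ≥ 7 with gcd(s, 1805) = 1 is s = 7. Thus x = 5·7 = 35.

35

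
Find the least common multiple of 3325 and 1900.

13300

3325 = 5² · 7 · 19; 1900 = 2² · 5² · 19
max exponents: 2² · 5² · 7 · 19 = 13300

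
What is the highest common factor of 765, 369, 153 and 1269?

gcd(765, 369): 765 = 2·369 + 27; 369 = 13·27 + 18; 27 = 1·18 + 9; 18 = 2·9 + 0 → 9
gcd(9, 153): 153 = 17·9 + 0 → 9
gcd(9, 1269): 1269 = 141·9 + 0 → 9

9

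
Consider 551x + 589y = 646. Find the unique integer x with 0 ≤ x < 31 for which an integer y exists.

14

gcd(551, 589) = 19 (Euclid: 589 = 1·551 + 38; 551 = 14·38 + 19; 38 = 2·19 + 0), and 19 | 646.
Extended Euclid: 551·(15) + 589·(-14) = 19. Scale by 34: x₀ = 510.
General solution x = x₀ + 31t; reducing mod 31 gives x = 14 (and y = -12).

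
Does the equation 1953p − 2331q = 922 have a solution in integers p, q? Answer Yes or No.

No

gcd(1953, 2331): 2331 = 1·1953 + 378; 1953 = 5·378 + 63; 378 = 6·63 + 0 → 63
63 does not divide 922, so a solution does not exist.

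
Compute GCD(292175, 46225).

25

292175 = 5² · 13 · 29 · 31
46225 = 5² · 43²
Common: 5² = 25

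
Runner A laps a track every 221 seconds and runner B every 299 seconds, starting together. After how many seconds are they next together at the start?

221 = 13 · 17; 299 = 13 · 23
max exponents: 13 · 17 · 23 = 5083

5083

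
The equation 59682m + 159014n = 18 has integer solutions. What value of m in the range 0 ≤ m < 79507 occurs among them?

Euclid: 159014 = 2·59682 + 39650; 59682 = 1·39650 + 20032; 39650 = 1·20032 + 19618; 20032 = 1·19618 + 414; 19618 = 47·414 + 160; 414 = 2·160 + 94; 160 = 1·94 + 66; 94 = 1·66 + 28; 66 = 2·28 + 10; 28 = 2·10 + 8; 10 = 1·8 + 2; 8 = 4·2 + 0 → gcd = 2; 18 = 2·9.
Back-substitution yields 59682·(-16900) + 159014·(6343) = 2, so one solution is m = -16900·9 = -152100, n = 6343·9 = 57087.
Solutions in m differ by 159014/2 = 79507; the one in [0, 79507) is -152100 mod 79507 = 6914.

6914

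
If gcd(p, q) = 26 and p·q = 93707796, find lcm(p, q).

For any two positive integers, gcd × lcm equals their product. Hence lcm = 93707796 / 26 = 3604146.

3604146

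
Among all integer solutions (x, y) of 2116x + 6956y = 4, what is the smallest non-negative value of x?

286

Reduce mod 6956: 2116x ≡ 4 (mod 6956). With g = gcd(2116, 6956) = 4 dividing 4, divide through: 529x ≡ 1 (mod 1739).
Since gcd(529, 1739) = 1, x ≡ 1·(529)⁻¹ ≡ 286 (mod 1739). Smallest non-negative: 286.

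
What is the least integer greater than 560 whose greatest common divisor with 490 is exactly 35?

595

gcd(t, 490) = 35 forces 35 | t; write t = 35s. Then gcd(35s, 35·14) = 35·gcd(s, 14), so need gcd(s, 14) = 1.
35s > 560 gives s ≥ 17. The least s ≥ 17 coprime to 14 is 17, so t = 35·17 = 595.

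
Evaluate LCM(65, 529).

65 = 5 · 13; 529 = 23²
max exponents: 5 · 13 · 23² = 34385

34385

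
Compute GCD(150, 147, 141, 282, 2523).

3

gcd(150, 147): 150 = 1·147 + 3; 147 = 49·3 + 0 → 3
gcd(3, 141): 141 = 47·3 + 0 → 3
gcd(3, 282): 282 = 94·3 + 0 → 3
gcd(3, 2523): 2523 = 841·3 + 0 → 3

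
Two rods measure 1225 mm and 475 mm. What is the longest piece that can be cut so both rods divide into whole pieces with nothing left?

25

Euclid: 1225 = 2·475 + 275; 475 = 1·275 + 200; 275 = 1·200 + 75; 200 = 2·75 + 50; 75 = 1·50 + 25; 50 = 2·25 + 0. Last nonzero remainder: 25.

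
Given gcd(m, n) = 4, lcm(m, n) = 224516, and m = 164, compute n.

m·n = gcd·lcm = 4·224516 = 898064, so n = 898064/164 = 5476.

5476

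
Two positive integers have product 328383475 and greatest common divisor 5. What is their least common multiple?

gcd·lcm = product, so lcm = 328383475/5 = 65676695.

65676695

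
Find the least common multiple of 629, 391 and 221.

188071

629 = 17 · 37; 391 = 17 · 23; 221 = 13 · 17
lcm takes max exponent of each prime: 13 · 17 · 23 · 37 = 188071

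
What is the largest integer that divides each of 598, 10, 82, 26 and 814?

2

gcd(598, 10): 598 = 59·10 + 8; 10 = 1·8 + 2; 8 = 4·2 + 0 → 2
gcd(2, 82): 82 = 41·2 + 0 → 2
gcd(2, 26): 26 = 13·2 + 0 → 2
gcd(2, 814): 814 = 407·2 + 0 → 2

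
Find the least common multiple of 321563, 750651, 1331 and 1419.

321563 = 11 · 23 · 31 · 41; 750651 = 3 · 11 · 23² · 43; 1331 = 11³; 1419 = 3 · 11 · 43
lcm takes max exponent of each prime: 3 · 11³ · 23² · 31 · 41 · 43 = 115443367941

115443367941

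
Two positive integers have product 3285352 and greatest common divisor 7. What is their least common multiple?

469336

For any two positive integers, gcd × lcm equals their product. Hence lcm = 3285352 / 7 = 469336.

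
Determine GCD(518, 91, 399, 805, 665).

7

gcd(518, 91): 518 = 5·91 + 63; 91 = 1·63 + 28; 63 = 2·28 + 7; 28 = 4·7 + 0 → 7
gcd(7, 399): 399 = 57·7 + 0 → 7
gcd(7, 805): 805 = 115·7 + 0 → 7
gcd(7, 665): 665 = 95·7 + 0 → 7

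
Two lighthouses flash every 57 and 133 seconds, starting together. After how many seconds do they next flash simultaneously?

57 = 3 · 19; 133 = 7 · 19
max exponents: 3 · 7 · 19 = 399

399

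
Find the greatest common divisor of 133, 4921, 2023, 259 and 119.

7

gcd(133, 4921): 4921 = 37·133 + 0 → 133
gcd(133, 2023): 2023 = 15·133 + 28; 133 = 4·28 + 21; 28 = 1·21 + 7; 21 = 3·7 + 0 → 7
gcd(7, 259): 259 = 37·7 + 0 → 7
gcd(7, 119): 119 = 17·7 + 0 → 7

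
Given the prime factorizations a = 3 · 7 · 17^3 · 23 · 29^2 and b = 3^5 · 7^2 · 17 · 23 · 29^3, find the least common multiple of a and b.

32814889599177

max exponent per prime: 3^5 · 7^2 · 17^3 · 23 · 29^3 = 32814889599177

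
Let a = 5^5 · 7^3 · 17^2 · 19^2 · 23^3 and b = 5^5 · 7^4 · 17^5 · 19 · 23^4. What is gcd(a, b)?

min exponent per shared prime: 5^5 · 7^3 · 17^2 · 19 · 23^3 = 71610893659375

71610893659375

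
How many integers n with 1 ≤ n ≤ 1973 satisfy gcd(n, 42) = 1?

42 = 2·3·7. Inclusion–exclusion on these primes:
1973 − ⌊1973/2⌋ − ⌊1973/3⌋ − ⌊1973/7⌋ + ⌊1973/6⌋ + ⌊1973/14⌋ + ⌊1973/21⌋ − ⌊1973/42⌋ = 564

564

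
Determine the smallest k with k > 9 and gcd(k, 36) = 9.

36 = 9·4. Any k with gcd(k, 36) = 9 is a multiple of 9, say 9s, with s coprime to 4.
Need s > 9/9, so s ≥ 2. First s ≥ 2 with gcd(s, 4) = 1 is s = 3. Thus k = 9·3 = 27.

27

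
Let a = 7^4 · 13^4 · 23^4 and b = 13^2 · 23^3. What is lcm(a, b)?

19190085661201

max exponent per prime: 7^4 · 13^4 · 23^4 = 19190085661201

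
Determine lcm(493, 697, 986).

lcm(493, 697) = 493·697/gcd = 343621/17 = 20213
lcm(20213, 986) = 20213·986/gcd = 19930018/493 = 40426

40426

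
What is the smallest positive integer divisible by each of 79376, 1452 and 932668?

lcm(79376, 1452) = 79376·1452/gcd = 115253952/484 = 238128
lcm(238128, 932668) = 238128·932668/gcd = 222094365504/19844 = 11192016

11192016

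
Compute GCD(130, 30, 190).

130 = 2 · 5 · 13; 30 = 2 · 3 · 5; 190 = 2 · 5 · 19
gcd takes min exponent of each prime: 2 · 5 = 10

10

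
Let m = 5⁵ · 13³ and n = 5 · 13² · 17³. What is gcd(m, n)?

min exponent per shared prime: 5 · 13² = 845

845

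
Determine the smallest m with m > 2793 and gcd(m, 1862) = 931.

4655

1862 = 931·2. Any m with gcd(m, 1862) = 931 is a multiple of 931, say 931s, with s coprime to 2.
Need s > 2793/931, so s ≥ 4. First s ≥ 4 with gcd(s, 2) = 1 is s = 5. Thus m = 931·5 = 4655.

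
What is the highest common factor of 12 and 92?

12 = 2² · 3
92 = 2² · 23
Common: 2² = 4

4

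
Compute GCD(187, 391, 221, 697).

gcd(187, 391): 391 = 2·187 + 17; 187 = 11·17 + 0 → 17
gcd(17, 221): 221 = 13·17 + 0 → 17
gcd(17, 697): 697 = 41·17 + 0 → 17

17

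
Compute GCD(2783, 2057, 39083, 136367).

2783 = 11² · 23; 2057 = 11² · 17; 39083 = 11² · 17 · 19; 136367 = 7² · 11² · 23
gcd takes min exponent of each prime: 11² = 121

121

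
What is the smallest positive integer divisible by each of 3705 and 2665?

gcd first: 3705 = 1·2665 + 1040; 2665 = 2·1040 + 585; 1040 = 1·585 + 455; 585 = 1·455 + 130; 455 = 3·130 + 65; 130 = 2·65 + 0 → gcd = 65
lcm = 3705·2665/gcd = 9873825/65 = 151905

151905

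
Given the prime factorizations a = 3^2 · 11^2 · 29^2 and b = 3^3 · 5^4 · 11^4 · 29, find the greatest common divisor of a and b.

31581

min exponent per shared prime: 3^2 · 11^2 · 29 = 31581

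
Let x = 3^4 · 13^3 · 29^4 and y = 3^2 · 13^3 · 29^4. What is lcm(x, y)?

max exponent per prime: 3^4 · 13^3 · 29^4 = 125865604917

125865604917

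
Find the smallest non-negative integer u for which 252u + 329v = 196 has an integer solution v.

Euclid: 329 = 1·252 + 77; 252 = 3·77 + 21; 77 = 3·21 + 14; 21 = 1·14 + 7; 14 = 2·7 + 0 → gcd = 7; 196 = 7·28.
Back-substitution yields 252·(17) + 329·(-13) = 7, so one solution is u = 17·28 = 476, v = -13·28 = -364.
Solutions in u differ by 329/7 = 47; the one in [0, 47) is 476 mod 47 = 6.

6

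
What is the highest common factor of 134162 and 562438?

2

134162 = 2 · 7² · 37²
562438 = 2 · 19³ · 41
Common: 2 = 2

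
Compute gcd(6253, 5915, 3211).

gcd(6253, 5915): 6253 = 1·5915 + 338; 5915 = 17·338 + 169; 338 = 2·169 + 0 → 169
gcd(169, 3211): 3211 = 19·169 + 0 → 169

169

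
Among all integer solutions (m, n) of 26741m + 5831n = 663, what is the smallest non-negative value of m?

292

gcd(26741, 5831) = 17 (Euclid: 26741 = 4·5831 + 3417; 5831 = 1·3417 + 2414; 3417 = 1·2414 + 1003; 2414 = 2·1003 + 408; 1003 = 2·408 + 187; 408 = 2·187 + 34; 187 = 5·34 + 17; 34 = 2·17 + 0), and 17 | 663.
Extended Euclid: 26741·(157) + 5831·(-720) = 17. Scale by 39: m₀ = 6123.
General solution m = m₀ + 343t; reducing mod 343 gives m = 292 (and n = -1339).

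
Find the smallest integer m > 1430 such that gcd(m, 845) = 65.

1495

gcd(m, 845) = 65 forces 65 | m; write m = 65s. Then gcd(65s, 65·13) = 65·gcd(s, 13), so need gcd(s, 13) = 1.
65s > 1430 gives s ≥ 23. The least s ≥ 23 coprime to 13 is 23, so m = 65·23 = 1495.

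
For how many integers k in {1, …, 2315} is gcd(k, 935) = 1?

Prime factors of 935: 5, 11, 17. Count integers ≤ 2315 divisible by none of them.
By inclusion–exclusion: 2315 − ⌊2315/5⌋ − ⌊2315/11⌋ − ⌊2315/17⌋ + ⌊2315/55⌋ + ⌊2315/85⌋ + ⌊2315/187⌋ − ⌊2315/935⌋ = 1585.

1585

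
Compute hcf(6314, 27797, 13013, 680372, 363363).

gcd(6314, 27797): 27797 = 4·6314 + 2541; 6314 = 2·2541 + 1232; 2541 = 2·1232 + 77; 1232 = 16·77 + 0 → 77
gcd(77, 13013): 13013 = 169·77 + 0 → 77
gcd(77, 680372): 680372 = 8836·77 + 0 → 77
gcd(77, 363363): 363363 = 4719·77 + 0 → 77

77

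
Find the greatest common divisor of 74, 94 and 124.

2

gcd(74, 94): 94 = 1·74 + 20; 74 = 3·20 + 14; 20 = 1·14 + 6; 14 = 2·6 + 2; 6 = 3·2 + 0 → 2
gcd(2, 124): 124 = 62·2 + 0 → 2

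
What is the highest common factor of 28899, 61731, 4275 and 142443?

28899 = 3² · 13² · 19; 61731 = 3² · 19³; 4275 = 3² · 5² · 19; 142443 = 3² · 7² · 17 · 19
gcd takes min exponent of each prime: 3² · 19 = 171

171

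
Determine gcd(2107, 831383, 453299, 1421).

2107 = 7² · 43; 831383 = 7² · 19² · 47; 453299 = 7² · 11 · 29²; 1421 = 7² · 29
gcd takes min exponent of each prime: 7² = 49

49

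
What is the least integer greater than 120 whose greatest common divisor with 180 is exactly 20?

180 = 20·9. Any t with gcd(t, 180) = 20 is a multiple of 20, say 20s, with s coprime to 9.
Need s > 120/20, so s ≥ 7. First s ≥ 7 with gcd(s, 9) = 1 is s = 7. Thus t = 20·7 = 140.

140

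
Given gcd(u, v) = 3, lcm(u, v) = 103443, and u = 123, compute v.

2523

Using uv = gcd(u,v)·lcm(u,v) = 3·103443 = 310329, we get v = 310329/123 = 2523.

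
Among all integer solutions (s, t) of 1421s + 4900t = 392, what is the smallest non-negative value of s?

Euclid: 4900 = 3·1421 + 637; 1421 = 2·637 + 147; 637 = 4·147 + 49; 147 = 3·49 + 0 → gcd = 49; 392 = 49·8.
Back-substitution yields 1421·(-31) + 4900·(9) = 49, so one solution is s = -31·8 = -248, t = 9·8 = 72.
Solutions in s differ by 4900/49 = 100; the one in [0, 100) is -248 mod 100 = 52.

52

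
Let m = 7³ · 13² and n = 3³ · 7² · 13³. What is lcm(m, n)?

20346417

max exponent per prime: 3³ · 7³ · 13³ = 20346417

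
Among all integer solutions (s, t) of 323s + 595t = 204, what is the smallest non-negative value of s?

8

Euclid: 595 = 1·323 + 272; 323 = 1·272 + 51; 272 = 5·51 + 17; 51 = 3·17 + 0 → gcd = 17; 204 = 17·12.
Back-substitution yields 323·(-11) + 595·(6) = 17, so one solution is s = -11·12 = -132, t = 6·12 = 72.
Solutions in s differ by 595/17 = 35; the one in [0, 35) is -132 mod 35 = 8.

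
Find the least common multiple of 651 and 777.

24087

651 = 3 · 7 · 31; 777 = 3 · 7 · 37
max exponents: 3 · 7 · 31 · 37 = 24087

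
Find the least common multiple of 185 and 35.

1295

185 = 5 · 37; 35 = 5 · 7
max exponents: 5 · 7 · 37 = 1295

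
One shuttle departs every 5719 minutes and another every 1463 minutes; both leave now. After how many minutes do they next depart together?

62909

5719 = 7 · 19 · 43; 1463 = 7 · 11 · 19
max exponents: 7 · 11 · 19 · 43 = 62909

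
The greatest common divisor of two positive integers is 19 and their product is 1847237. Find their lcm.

97223

Since gcd(u,v)·lcm(u,v) = uv, lcm = 1847237/19 = 97223.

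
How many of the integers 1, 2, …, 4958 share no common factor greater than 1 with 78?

1526

Prime factors of 78: 2, 3, 13. Count integers ≤ 4958 divisible by none of them.
By inclusion–exclusion: 4958 − ⌊4958/2⌋ − ⌊4958/3⌋ − ⌊4958/13⌋ + ⌊4958/6⌋ + ⌊4958/26⌋ + ⌊4958/39⌋ − ⌊4958/78⌋ = 1526.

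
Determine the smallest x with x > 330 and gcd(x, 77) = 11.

341

gcd(x, 77) = 11 forces 11 | x; write x = 11s. Then gcd(11s, 11·7) = 11·gcd(s, 7), so need gcd(s, 7) = 1.
11s > 330 gives s ≥ 31. The least s ≥ 31 coprime to 7 is 31, so x = 11·31 = 341.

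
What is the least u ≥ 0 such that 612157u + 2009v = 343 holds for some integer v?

gcd(612157, 2009) = 49 (Euclid: 612157 = 304·2009 + 1421; 2009 = 1·1421 + 588; 1421 = 2·588 + 245; 588 = 2·245 + 98; 245 = 2·98 + 49; 98 = 2·49 + 0), and 49 | 343.
Extended Euclid: 612157·(17) + 2009·(-5180) = 49. Scale by 7: u₀ = 119.
General solution u = u₀ + 41t; reducing mod 41 gives u = 37 (and v = -11274).

37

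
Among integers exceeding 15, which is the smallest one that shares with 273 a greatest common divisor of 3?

Multiples of 3 above 15: 3·6, 3·7, … . Need the cofactor coprime to 273/3 = 91.
Checking s = 6, 7, … the first with gcd(s, 91) = 1 is s = 6, giving 18.

18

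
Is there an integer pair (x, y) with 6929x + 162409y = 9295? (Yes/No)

By Bézout, 6929x + 162409y = 9295 has integer solutions iff gcd(6929, 162409) | 9295.
Euclid: 162409 = 23·6929 + 3042; 6929 = 2·3042 + 845; 3042 = 3·845 + 507; 845 = 1·507 + 338; 507 = 1·338 + 169; 338 = 2·169 + 0. gcd = 169; 9295 mod 169 = 0. Yes.

Yes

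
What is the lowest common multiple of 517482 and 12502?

462111426

gcd first: 517482 = 41·12502 + 4900; 12502 = 2·4900 + 2702; 4900 = 1·2702 + 2198; 2702 = 1·2198 + 504; 2198 = 4·504 + 182; 504 = 2·182 + 140; 182 = 1·140 + 42; 140 = 3·42 + 14; 42 = 3·14 + 0 → gcd = 14
lcm = 517482·12502/gcd = 6469559964/14 = 462111426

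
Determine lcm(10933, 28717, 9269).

17219660861

lcm(10933, 28717) = 10933·28717/gcd = 313962961/13 = 24150997
lcm(24150997, 9269) = 24150997·9269/gcd = 223855591193/13 = 17219660861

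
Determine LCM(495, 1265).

495 = 3² · 5 · 11; 1265 = 5 · 11 · 23
max exponents: 3² · 5 · 11 · 23 = 11385

11385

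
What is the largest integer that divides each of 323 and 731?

323 = 17 · 19
731 = 17 · 43
Common: 17 = 17

17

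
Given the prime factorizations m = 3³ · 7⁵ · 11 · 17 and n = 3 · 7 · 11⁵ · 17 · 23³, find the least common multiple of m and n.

15116450262742521

max exponent per prime: 3³ · 7⁵ · 11⁵ · 17 · 23³ = 15116450262742521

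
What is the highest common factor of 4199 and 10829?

221

Euclid: 10829 = 2·4199 + 2431; 4199 = 1·2431 + 1768; 2431 = 1·1768 + 663; 1768 = 2·663 + 442; 663 = 1·442 + 221; 442 = 2·221 + 0. Last nonzero remainder: 221.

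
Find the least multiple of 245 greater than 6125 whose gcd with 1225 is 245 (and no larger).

6370

Multiples of 245 above 6125: 245·26, 245·27, … . Need the cofactor coprime to 1225/245 = 5.
Checking s = 26, 27, … the first with gcd(s, 5) = 1 is s = 26, giving 6370.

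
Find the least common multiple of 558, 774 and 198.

263934

lcm(558, 774) = 558·774/gcd = 431892/18 = 23994
lcm(23994, 198) = 23994·198/gcd = 4750812/18 = 263934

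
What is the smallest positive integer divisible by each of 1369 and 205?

280645

gcd first: 1369 = 6·205 + 139; 205 = 1·139 + 66; 139 = 2·66 + 7; 66 = 9·7 + 3; 7 = 2·3 + 1; 3 = 3·1 + 0 → gcd = 1
lcm = 1369·205/gcd = 280645/1 = 280645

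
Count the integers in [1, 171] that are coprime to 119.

138

Prime factors of 119: 7, 17. Count integers ≤ 171 divisible by none of them.
By inclusion–exclusion: 171 − ⌊171/7⌋ − ⌊171/17⌋ + ⌊171/119⌋ = 138.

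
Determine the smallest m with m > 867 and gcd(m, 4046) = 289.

4046 = 289·14. Any m with gcd(m, 4046) = 289 is a multiple of 289, say 289s, with s coprime to 14.
Need s > 867/289, so s ≥ 4. First s ≥ 4 with gcd(s, 14) = 1 is s = 5. Thus m = 289·5 = 1445.

1445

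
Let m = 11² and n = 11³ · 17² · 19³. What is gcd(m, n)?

min exponent per shared prime: 11² = 121

121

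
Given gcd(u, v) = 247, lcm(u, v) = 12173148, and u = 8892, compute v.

338143

Using uv = gcd(u,v)·lcm(u,v) = 247·12173148 = 3006767556, we get v = 3006767556/8892 = 338143.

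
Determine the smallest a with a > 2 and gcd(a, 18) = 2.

18 = 2·9. Any a with gcd(a, 18) = 2 is a multiple of 2, say 2s, with s coprime to 9.
Need s > 2/2, so s ≥ 2. First s ≥ 2 with gcd(s, 9) = 1 is s = 2. Thus a = 2·2 = 4.

4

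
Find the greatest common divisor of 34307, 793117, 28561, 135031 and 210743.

gcd(34307, 793117): 793117 = 23·34307 + 4056; 34307 = 8·4056 + 1859; 4056 = 2·1859 + 338; 1859 = 5·338 + 169; 338 = 2·169 + 0 → 169
gcd(169, 28561): 28561 = 169·169 + 0 → 169
gcd(169, 135031): 135031 = 799·169 + 0 → 169
gcd(169, 210743): 210743 = 1247·169 + 0 → 169

169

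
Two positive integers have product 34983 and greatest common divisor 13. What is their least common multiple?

2691

gcd·lcm = product, so lcm = 34983/13 = 2691.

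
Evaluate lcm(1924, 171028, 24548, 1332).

1924 = 2² · 13 · 37; 171028 = 2² · 11 · 13² · 23; 24548 = 2² · 17 · 19²; 1332 = 2² · 3² · 37
lcm takes max exponent of each prime: 2² · 3² · 11 · 13² · 17 · 19² · 23 · 37 = 349516412388

349516412388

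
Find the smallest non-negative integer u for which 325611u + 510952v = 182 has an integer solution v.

Reduce mod 510952: 325611u ≡ 182 (mod 510952). With g = gcd(325611, 510952) = 13 dividing 182, divide through: 25047u ≡ 14 (mod 39304).
Since gcd(25047, 39304) = 1, u ≡ 14·(25047)⁻¹ ≡ 27786 (mod 39304). Smallest non-negative: 27786.

27786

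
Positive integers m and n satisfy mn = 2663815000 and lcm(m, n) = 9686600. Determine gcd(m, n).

275

From gcd × lcm = mn: gcd = 2663815000 / 9686600 = 275.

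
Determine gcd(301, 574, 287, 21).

301 = 7 · 43; 574 = 2 · 7 · 41; 287 = 7 · 41; 21 = 3 · 7
gcd takes min exponent of each prime: 7 = 7

7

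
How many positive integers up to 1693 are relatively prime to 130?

130 = 2·5·13. Inclusion–exclusion on these primes:
1693 − ⌊1693/2⌋ − ⌊1693/5⌋ − ⌊1693/13⌋ + ⌊1693/10⌋ + ⌊1693/26⌋ + ⌊1693/65⌋ − ⌊1693/130⌋ = 626

626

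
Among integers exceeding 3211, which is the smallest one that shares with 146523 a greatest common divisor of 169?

Multiples of 169 above 3211: 169·20, 169·21, … . Need the cofactor coprime to 146523/169 = 867.
Checking s = 20, 21, … the first with gcd(s, 867) = 1 is s = 20, giving 3380.

3380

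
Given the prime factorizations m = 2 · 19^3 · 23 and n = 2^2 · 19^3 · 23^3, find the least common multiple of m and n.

max exponent per prime: 2^2 · 19^3 · 23^3 = 333813812

333813812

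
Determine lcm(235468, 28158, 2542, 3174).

2228973609459948

235468 = 2² · 37² · 43; 28158 = 2 · 3 · 13 · 19²; 2542 = 2 · 31 · 41; 3174 = 2 · 3 · 23²
lcm takes max exponent of each prime: 2² · 3 · 13 · 19² · 23² · 31 · 37² · 41 · 43 = 2228973609459948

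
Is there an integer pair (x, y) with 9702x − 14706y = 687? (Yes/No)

No

By Bézout, 9702x − 14706y = 687 has integer solutions iff gcd(9702, 14706) | 687.
Euclid: 14706 = 1·9702 + 5004; 9702 = 1·5004 + 4698; 5004 = 1·4698 + 306; 4698 = 15·306 + 108; 306 = 2·108 + 90; 108 = 1·90 + 18; 90 = 5·18 + 0. gcd = 18; 687 mod 18 = 3. No.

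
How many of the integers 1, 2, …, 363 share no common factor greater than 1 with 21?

21 = 3·7. Inclusion–exclusion on these primes:
363 − ⌊363/3⌋ − ⌊363/7⌋ + ⌊363/21⌋ = 208

208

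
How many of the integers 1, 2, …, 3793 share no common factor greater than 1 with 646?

1691

Prime factors of 646: 2, 17, 19. Count integers ≤ 3793 divisible by none of them.
By inclusion–exclusion: 3793 − ⌊3793/2⌋ − ⌊3793/17⌋ − ⌊3793/19⌋ + ⌊3793/34⌋ + ⌊3793/38⌋ + ⌊3793/323⌋ − ⌊3793/646⌋ = 1691.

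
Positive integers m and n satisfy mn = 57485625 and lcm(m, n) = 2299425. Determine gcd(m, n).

gcd·lcm = product, so gcd = 57485625/2299425 = 25.

25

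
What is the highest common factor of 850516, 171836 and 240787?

850516 = 2² · 19³ · 31; 171836 = 2² · 7 · 17 · 19²; 240787 = 19² · 23 · 29
gcd takes min exponent of each prime: 19² = 361

361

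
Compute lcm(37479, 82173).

78968253

gcd first: 82173 = 2·37479 + 7215; 37479 = 5·7215 + 1404; 7215 = 5·1404 + 195; 1404 = 7·195 + 39; 195 = 5·39 + 0 → gcd = 39
lcm = 37479·82173/gcd = 3079761867/39 = 78968253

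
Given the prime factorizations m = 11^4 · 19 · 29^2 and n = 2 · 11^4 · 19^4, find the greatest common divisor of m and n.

278179

min exponent per shared prime: 11^4 · 19 = 278179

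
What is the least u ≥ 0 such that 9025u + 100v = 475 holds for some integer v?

3

Euclid: 9025 = 90·100 + 25; 100 = 4·25 + 0 → gcd = 25; 475 = 25·19.
Back-substitution yields 9025·(1) + 100·(-90) = 25, so one solution is u = 1·19 = 19, v = -90·19 = -1710.
Solutions in u differ by 100/25 = 4; the one in [0, 4) is 19 mod 4 = 3.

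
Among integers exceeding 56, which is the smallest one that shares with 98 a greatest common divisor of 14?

98 = 14·7. Any k with gcd(k, 98) = 14 is a multiple of 14, say 14s, with s coprime to 7.
Need s > 56/14, so s ≥ 5. First s ≥ 5 with gcd(s, 7) = 1 is s = 5. Thus k = 14·5 = 70.

70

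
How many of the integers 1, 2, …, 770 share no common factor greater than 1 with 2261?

588

Prime factors of 2261: 7, 17, 19. Count integers ≤ 770 divisible by none of them.
By inclusion–exclusion: 770 − ⌊770/7⌋ − ⌊770/17⌋ − ⌊770/19⌋ + ⌊770/119⌋ + ⌊770/133⌋ + ⌊770/323⌋ − ⌊770/2261⌋ = 588.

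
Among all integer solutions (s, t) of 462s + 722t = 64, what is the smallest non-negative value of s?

283

Reduce mod 722: 462s ≡ 64 (mod 722). With g = gcd(462, 722) = 2 dividing 64, divide through: 231s ≡ 32 (mod 361).
Since gcd(231, 361) = 1, s ≡ 32·(231)⁻¹ ≡ 283 (mod 361). Smallest non-negative: 283.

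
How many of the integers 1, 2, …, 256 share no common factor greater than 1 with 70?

88

70 = 2·5·7. Inclusion–exclusion on these primes:
256 − ⌊256/2⌋ − ⌊256/5⌋ − ⌊256/7⌋ + ⌊256/10⌋ + ⌊256/14⌋ + ⌊256/35⌋ − ⌊256/70⌋ = 88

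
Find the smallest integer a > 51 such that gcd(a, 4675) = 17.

68

Multiples of 17 above 51: 17·4, 17·5, … . Need the cofactor coprime to 4675/17 = 275.
Checking s = 4, 5, … the first with gcd(s, 275) = 1 is s = 4, giving 68.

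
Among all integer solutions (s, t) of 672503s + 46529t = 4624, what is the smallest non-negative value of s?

73

Reduce mod 46529: 672503s ≡ 4624 (mod 46529). With g = gcd(672503, 46529) = 289 dividing 4624, divide through: 2327s ≡ 16 (mod 161).
Since gcd(2327, 161) = 1, s ≡ 16·(2327)⁻¹ ≡ 73 (mod 161). Smallest non-negative: 73.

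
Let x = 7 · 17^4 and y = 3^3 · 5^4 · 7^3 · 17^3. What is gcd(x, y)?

min exponent per shared prime: 7 · 17^3 = 34391

34391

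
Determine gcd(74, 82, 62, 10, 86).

gcd(74, 82): 82 = 1·74 + 8; 74 = 9·8 + 2; 8 = 4·2 + 0 → 2
gcd(2, 62): 62 = 31·2 + 0 → 2
gcd(2, 10): 10 = 5·2 + 0 → 2
gcd(2, 86): 86 = 43·2 + 0 → 2

2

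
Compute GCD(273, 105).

273 = 3 · 7 · 13
105 = 3 · 5 · 7
Common: 3 · 7 = 21

21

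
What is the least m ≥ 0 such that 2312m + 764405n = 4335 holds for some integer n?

gcd(2312, 764405) = 289 (Euclid: 764405 = 330·2312 + 1445; 2312 = 1·1445 + 867; 1445 = 1·867 + 578; 867 = 1·578 + 289; 578 = 2·289 + 0), and 289 | 4335.
Extended Euclid: 2312·(992) + 764405·(-3) = 289. Scale by 15: m₀ = 14880.
General solution m = m₀ + 2645t; reducing mod 2645 gives m = 1655 (and n = -5).

1655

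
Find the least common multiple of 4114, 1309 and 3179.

4114 = 2 · 11² · 17; 1309 = 7 · 11 · 17; 3179 = 11 · 17²
lcm takes max exponent of each prime: 2 · 7 · 11² · 17² = 489566

489566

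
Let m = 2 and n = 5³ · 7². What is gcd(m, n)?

min exponent per shared prime: (none) = 1

1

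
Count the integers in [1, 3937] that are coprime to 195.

195 = 3·5·13. Inclusion–exclusion on these primes:
3937 − ⌊3937/3⌋ − ⌊3937/5⌋ − ⌊3937/13⌋ + ⌊3937/15⌋ + ⌊3937/39⌋ + ⌊3937/65⌋ − ⌊3937/195⌋ = 1938

1938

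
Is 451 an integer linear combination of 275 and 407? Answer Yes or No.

Yes

By Bézout, 275x − 407y = 451 has integer solutions iff gcd(275, 407) | 451.
Euclid: 407 = 1·275 + 132; 275 = 2·132 + 11; 132 = 12·11 + 0. gcd = 11; 451 mod 11 = 0. Yes.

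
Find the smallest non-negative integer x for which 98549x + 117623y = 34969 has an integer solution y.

29

Euclid: 117623 = 1·98549 + 19074; 98549 = 5·19074 + 3179; 19074 = 6·3179 + 0 → gcd = 3179; 34969 = 3179·11.
Back-substitution yields 98549·(6) + 117623·(-5) = 3179, so one solution is x = 6·11 = 66, y = -5·11 = -55.
Solutions in x differ by 117623/3179 = 37; the one in [0, 37) is 66 mod 37 = 29.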